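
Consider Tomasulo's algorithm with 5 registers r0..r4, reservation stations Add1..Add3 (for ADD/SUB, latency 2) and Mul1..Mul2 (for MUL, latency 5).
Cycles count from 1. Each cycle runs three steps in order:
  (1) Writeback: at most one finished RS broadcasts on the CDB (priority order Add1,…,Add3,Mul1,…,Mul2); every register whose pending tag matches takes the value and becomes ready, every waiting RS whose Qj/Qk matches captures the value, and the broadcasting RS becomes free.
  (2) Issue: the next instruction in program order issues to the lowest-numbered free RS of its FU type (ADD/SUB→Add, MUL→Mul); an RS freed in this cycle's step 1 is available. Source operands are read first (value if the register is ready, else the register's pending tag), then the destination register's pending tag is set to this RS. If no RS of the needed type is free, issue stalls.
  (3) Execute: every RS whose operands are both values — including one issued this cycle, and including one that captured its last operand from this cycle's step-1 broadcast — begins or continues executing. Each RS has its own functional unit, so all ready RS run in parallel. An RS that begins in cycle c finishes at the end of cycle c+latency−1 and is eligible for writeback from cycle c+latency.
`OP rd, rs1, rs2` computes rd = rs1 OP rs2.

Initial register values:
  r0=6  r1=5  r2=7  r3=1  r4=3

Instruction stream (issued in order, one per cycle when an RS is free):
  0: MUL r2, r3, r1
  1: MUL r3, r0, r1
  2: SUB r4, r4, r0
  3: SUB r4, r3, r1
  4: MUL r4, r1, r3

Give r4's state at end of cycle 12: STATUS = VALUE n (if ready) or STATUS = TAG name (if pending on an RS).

STATUS = VALUE 150

c1: issue MUL r2<-Mul1 | r0:6,r1:5,r2:Mul1,r3:1,r4:3
c2: issue MUL r3<-Mul2 | r0:6,r1:5,r2:Mul1,r3:Mul2,r4:3
c3: issue SUB r4<-Add1 | r0:6,r1:5,r2:Mul1,r3:Mul2,r4:Add1
c4: issue SUB r4<-Add2 | r0:6,r1:5,r2:Mul1,r3:Mul2,r4:Add2
c5: CDB Add1=-3; stall | r0:6,r1:5,r2:Mul1,r3:Mul2,r4:Add2
c6: CDB Mul1=5; issue MUL r4<-Mul1 | r0:6,r1:5,r2:5,r3:Mul2,r4:Mul1
c7: CDB Mul2=30 | r0:6,r1:5,r2:5,r3:30,r4:Mul1
c8: - | r0:6,r1:5,r2:5,r3:30,r4:Mul1
c9: CDB Add2=25 | r0:6,r1:5,r2:5,r3:30,r4:Mul1
c10: - | r0:6,r1:5,r2:5,r3:30,r4:Mul1
c11: - | r0:6,r1:5,r2:5,r3:30,r4:Mul1
c12: CDB Mul1=150 | r0:6,r1:5,r2:5,r3:30,r4:150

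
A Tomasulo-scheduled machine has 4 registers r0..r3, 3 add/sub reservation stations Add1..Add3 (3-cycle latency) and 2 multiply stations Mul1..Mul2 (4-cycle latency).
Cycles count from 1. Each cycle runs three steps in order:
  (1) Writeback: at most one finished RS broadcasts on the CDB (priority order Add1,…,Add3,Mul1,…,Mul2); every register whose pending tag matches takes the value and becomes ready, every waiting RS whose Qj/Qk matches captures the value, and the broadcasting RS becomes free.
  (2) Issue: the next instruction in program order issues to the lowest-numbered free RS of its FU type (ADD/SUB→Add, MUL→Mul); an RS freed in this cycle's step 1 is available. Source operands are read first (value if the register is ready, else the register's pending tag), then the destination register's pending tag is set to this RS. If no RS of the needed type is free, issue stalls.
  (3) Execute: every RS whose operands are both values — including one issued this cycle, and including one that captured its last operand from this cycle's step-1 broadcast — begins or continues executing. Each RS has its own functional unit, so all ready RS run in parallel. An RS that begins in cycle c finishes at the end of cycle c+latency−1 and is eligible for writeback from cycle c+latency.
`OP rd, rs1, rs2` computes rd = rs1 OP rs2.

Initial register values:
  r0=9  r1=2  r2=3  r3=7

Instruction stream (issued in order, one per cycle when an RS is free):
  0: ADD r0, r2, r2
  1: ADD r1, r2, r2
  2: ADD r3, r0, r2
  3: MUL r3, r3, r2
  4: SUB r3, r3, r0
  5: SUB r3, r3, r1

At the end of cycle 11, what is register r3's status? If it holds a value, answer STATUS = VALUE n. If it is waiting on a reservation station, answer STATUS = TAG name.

cycle 1: issue ADD r0<-Add1 // r0:Add1,r1:2,r2:3,r3:7
cycle 2: issue ADD r1<-Add2 // r0:Add1,r1:Add2,r2:3,r3:7
cycle 3: issue ADD r3<-Add3 // r0:Add1,r1:Add2,r2:3,r3:Add3
cycle 4: CDB Add1=6; issue MUL r3<-Mul1 // r0:6,r1:Add2,r2:3,r3:Mul1
cycle 5: CDB Add2=6; issue SUB r3<-Add1 // r0:6,r1:6,r2:3,r3:Add1
cycle 6: issue SUB r3<-Add2 // r0:6,r1:6,r2:3,r3:Add2
cycle 7: CDB Add3=9 // r0:6,r1:6,r2:3,r3:Add2
cycle 8: - // r0:6,r1:6,r2:3,r3:Add2
cycle 9: - // r0:6,r1:6,r2:3,r3:Add2
cycle 10: - // r0:6,r1:6,r2:3,r3:Add2
cycle 11: CDB Mul1=27 // r0:6,r1:6,r2:3,r3:Add2

STATUS = TAG Add2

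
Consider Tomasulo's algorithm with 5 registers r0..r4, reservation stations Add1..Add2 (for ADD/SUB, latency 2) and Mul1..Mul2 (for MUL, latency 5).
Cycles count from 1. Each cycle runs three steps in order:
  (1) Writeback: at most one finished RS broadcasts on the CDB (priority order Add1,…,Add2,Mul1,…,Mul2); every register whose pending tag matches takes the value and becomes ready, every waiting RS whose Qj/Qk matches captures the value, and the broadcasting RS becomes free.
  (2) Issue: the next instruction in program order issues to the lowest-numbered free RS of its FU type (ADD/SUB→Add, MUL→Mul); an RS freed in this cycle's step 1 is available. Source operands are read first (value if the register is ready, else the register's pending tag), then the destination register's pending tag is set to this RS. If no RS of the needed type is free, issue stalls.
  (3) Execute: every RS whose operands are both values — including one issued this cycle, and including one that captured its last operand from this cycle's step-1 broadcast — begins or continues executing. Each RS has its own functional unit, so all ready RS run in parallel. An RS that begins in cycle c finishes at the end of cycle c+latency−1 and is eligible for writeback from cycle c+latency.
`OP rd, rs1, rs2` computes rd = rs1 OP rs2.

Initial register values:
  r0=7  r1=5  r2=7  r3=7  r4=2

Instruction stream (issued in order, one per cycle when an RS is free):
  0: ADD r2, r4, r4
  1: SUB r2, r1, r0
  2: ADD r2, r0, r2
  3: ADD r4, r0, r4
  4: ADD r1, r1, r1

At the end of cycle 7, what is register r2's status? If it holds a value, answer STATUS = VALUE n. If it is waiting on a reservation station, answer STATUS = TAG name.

c1: issue ADD r2<-Add1 | r0:7,r1:5,r2:Add1,r3:7,r4:2
c2: issue SUB r2<-Add2 | r0:7,r1:5,r2:Add2,r3:7,r4:2
c3: CDB Add1=4; issue ADD r2<-Add1 | r0:7,r1:5,r2:Add1,r3:7,r4:2
c4: CDB Add2=-2; issue ADD r4<-Add2 | r0:7,r1:5,r2:Add1,r3:7,r4:Add2
c5: stall | r0:7,r1:5,r2:Add1,r3:7,r4:Add2
c6: CDB Add1=5; issue ADD r1<-Add1 | r0:7,r1:Add1,r2:5,r3:7,r4:Add2
c7: CDB Add2=9 | r0:7,r1:Add1,r2:5,r3:7,r4:9

STATUS = VALUE 5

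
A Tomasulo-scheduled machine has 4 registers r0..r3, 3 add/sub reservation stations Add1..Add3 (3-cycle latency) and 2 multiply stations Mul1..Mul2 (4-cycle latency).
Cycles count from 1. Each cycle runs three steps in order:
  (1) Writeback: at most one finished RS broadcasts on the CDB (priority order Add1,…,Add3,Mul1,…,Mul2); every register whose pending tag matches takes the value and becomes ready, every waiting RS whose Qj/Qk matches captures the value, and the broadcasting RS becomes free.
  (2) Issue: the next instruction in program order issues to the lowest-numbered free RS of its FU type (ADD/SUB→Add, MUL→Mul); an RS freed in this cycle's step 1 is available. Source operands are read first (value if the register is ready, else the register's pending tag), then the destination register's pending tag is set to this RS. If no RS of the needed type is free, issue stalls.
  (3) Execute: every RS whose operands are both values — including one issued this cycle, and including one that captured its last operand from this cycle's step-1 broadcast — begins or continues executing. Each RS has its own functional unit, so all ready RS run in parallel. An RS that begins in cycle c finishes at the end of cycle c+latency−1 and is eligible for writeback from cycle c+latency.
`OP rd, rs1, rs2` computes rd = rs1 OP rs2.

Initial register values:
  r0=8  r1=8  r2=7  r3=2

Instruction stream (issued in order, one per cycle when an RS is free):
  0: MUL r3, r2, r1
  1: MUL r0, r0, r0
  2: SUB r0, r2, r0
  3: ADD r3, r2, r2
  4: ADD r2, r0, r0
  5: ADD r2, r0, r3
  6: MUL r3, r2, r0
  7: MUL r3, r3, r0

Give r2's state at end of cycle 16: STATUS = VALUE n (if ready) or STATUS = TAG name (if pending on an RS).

cycle 1: issue MUL r3<-Mul1 // r0:8,r1:8,r2:7,r3:Mul1
cycle 2: issue MUL r0<-Mul2 // r0:Mul2,r1:8,r2:7,r3:Mul1
cycle 3: issue SUB r0<-Add1 // r0:Add1,r1:8,r2:7,r3:Mul1
cycle 4: issue ADD r3<-Add2 // r0:Add1,r1:8,r2:7,r3:Add2
cycle 5: CDB Mul1=56; issue ADD r2<-Add3 // r0:Add1,r1:8,r2:Add3,r3:Add2
cycle 6: CDB Mul2=64; stall // r0:Add1,r1:8,r2:Add3,r3:Add2
cycle 7: CDB Add2=14; issue ADD r2<-Add2 // r0:Add1,r1:8,r2:Add2,r3:14
cycle 8: issue MUL r3<-Mul1 // r0:Add1,r1:8,r2:Add2,r3:Mul1
cycle 9: CDB Add1=-57; issue MUL r3<-Mul2 // r0:-57,r1:8,r2:Add2,r3:Mul2
cycle 10: - // r0:-57,r1:8,r2:Add2,r3:Mul2
cycle 11: - // r0:-57,r1:8,r2:Add2,r3:Mul2
cycle 12: CDB Add2=-43 // r0:-57,r1:8,r2:-43,r3:Mul2
cycle 13: CDB Add3=-114 // r0:-57,r1:8,r2:-43,r3:Mul2
cycle 14: - // r0:-57,r1:8,r2:-43,r3:Mul2
cycle 15: - // r0:-57,r1:8,r2:-43,r3:Mul2
cycle 16: CDB Mul1=2451 // r0:-57,r1:8,r2:-43,r3:Mul2

STATUS = VALUE -43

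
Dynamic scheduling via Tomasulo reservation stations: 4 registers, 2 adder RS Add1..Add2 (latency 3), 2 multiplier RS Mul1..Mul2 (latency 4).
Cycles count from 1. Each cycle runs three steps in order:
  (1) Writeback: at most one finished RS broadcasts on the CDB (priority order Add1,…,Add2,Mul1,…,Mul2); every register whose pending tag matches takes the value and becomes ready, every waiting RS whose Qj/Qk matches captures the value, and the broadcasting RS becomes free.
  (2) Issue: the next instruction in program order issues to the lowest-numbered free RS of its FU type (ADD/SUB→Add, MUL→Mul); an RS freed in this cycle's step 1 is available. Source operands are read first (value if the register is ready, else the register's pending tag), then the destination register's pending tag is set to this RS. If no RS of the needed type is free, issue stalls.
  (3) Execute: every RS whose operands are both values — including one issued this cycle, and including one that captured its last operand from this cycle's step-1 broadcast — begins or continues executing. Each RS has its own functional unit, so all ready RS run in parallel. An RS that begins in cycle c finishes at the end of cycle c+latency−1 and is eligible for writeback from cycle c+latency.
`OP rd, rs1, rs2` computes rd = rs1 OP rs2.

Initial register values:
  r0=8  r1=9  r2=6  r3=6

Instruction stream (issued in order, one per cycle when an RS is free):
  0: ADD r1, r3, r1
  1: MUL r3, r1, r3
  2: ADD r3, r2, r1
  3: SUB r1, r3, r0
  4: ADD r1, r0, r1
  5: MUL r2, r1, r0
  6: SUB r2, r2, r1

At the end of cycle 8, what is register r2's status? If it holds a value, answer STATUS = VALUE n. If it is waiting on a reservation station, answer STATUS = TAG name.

c1: issue ADD r1<-Add1 | r0:8,r1:Add1,r2:6,r3:6
c2: issue MUL r3<-Mul1 | r0:8,r1:Add1,r2:6,r3:Mul1
c3: issue ADD r3<-Add2 | r0:8,r1:Add1,r2:6,r3:Add2
c4: CDB Add1=15; issue SUB r1<-Add1 | r0:8,r1:Add1,r2:6,r3:Add2
c5: stall | r0:8,r1:Add1,r2:6,r3:Add2
c6: stall | r0:8,r1:Add1,r2:6,r3:Add2
c7: CDB Add2=21; issue ADD r1<-Add2 | r0:8,r1:Add2,r2:6,r3:21
c8: CDB Mul1=90; issue MUL r2<-Mul1 | r0:8,r1:Add2,r2:Mul1,r3:21

STATUS = TAG Mul1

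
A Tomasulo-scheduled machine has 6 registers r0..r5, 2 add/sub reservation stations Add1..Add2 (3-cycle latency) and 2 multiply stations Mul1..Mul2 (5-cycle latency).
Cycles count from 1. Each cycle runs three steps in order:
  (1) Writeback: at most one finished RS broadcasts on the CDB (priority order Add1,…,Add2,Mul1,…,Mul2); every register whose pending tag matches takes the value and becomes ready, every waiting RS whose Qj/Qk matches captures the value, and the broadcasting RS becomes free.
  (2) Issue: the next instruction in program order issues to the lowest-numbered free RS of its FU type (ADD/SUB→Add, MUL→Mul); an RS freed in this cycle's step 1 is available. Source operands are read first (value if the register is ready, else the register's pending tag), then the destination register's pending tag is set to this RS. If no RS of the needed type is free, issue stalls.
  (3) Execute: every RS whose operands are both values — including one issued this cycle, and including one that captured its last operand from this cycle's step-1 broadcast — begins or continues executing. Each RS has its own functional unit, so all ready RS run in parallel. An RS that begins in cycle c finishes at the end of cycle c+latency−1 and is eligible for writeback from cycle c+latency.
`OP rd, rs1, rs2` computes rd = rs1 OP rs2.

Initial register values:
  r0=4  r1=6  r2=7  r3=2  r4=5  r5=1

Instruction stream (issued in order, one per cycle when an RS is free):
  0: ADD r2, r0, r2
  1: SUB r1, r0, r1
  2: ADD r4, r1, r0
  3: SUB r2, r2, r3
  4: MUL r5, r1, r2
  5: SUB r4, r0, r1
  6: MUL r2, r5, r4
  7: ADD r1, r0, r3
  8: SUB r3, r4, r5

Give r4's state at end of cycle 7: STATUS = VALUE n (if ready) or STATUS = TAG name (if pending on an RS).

  c1: issue ADD r2<-Add1  regs: r0:4,r1:6,r2:Add1,r3:2,r4:5,r5:1
  c2: issue SUB r1<-Add2  regs: r0:4,r1:Add2,r2:Add1,r3:2,r4:5,r5:1
  c3: stall  regs: r0:4,r1:Add2,r2:Add1,r3:2,r4:5,r5:1
  c4: CDB Add1=11; issue ADD r4<-Add1  regs: r0:4,r1:Add2,r2:11,r3:2,r4:Add1,r5:1
  c5: CDB Add2=-2; issue SUB r2<-Add2  regs: r0:4,r1:-2,r2:Add2,r3:2,r4:Add1,r5:1
  c6: issue MUL r5<-Mul1  regs: r0:4,r1:-2,r2:Add2,r3:2,r4:Add1,r5:Mul1
  c7: stall  regs: r0:4,r1:-2,r2:Add2,r3:2,r4:Add1,r5:Mul1

STATUS = TAG Add1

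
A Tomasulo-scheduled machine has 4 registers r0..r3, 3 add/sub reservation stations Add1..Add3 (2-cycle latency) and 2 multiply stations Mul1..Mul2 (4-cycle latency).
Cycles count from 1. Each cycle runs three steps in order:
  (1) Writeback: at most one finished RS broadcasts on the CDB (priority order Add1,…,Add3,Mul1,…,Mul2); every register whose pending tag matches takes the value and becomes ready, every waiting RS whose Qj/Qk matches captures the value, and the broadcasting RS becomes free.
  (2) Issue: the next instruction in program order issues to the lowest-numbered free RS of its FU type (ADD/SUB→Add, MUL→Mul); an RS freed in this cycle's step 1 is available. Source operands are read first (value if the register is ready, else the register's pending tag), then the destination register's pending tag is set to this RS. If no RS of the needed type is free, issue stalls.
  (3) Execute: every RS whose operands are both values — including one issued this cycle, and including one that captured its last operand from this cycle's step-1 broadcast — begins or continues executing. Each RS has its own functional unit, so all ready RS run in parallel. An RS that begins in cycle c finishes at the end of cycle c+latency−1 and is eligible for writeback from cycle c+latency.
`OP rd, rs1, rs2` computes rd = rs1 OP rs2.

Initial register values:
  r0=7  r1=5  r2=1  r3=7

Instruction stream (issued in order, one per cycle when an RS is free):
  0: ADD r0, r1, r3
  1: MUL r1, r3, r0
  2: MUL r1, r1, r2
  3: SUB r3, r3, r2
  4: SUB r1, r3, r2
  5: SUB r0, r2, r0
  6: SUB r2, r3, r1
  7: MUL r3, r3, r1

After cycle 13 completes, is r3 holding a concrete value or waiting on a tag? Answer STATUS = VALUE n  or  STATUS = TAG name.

cycle 1: issue ADD r0<-Add1 // r0:Add1,r1:5,r2:1,r3:7
cycle 2: issue MUL r1<-Mul1 // r0:Add1,r1:Mul1,r2:1,r3:7
cycle 3: CDB Add1=12; issue MUL r1<-Mul2 // r0:12,r1:Mul2,r2:1,r3:7
cycle 4: issue SUB r3<-Add1 // r0:12,r1:Mul2,r2:1,r3:Add1
cycle 5: issue SUB r1<-Add2 // r0:12,r1:Add2,r2:1,r3:Add1
cycle 6: CDB Add1=6; issue SUB r0<-Add1 // r0:Add1,r1:Add2,r2:1,r3:6
cycle 7: CDB Mul1=84; issue SUB r2<-Add3 // r0:Add1,r1:Add2,r2:Add3,r3:6
cycle 8: CDB Add1=-11; issue MUL r3<-Mul1 // r0:-11,r1:Add2,r2:Add3,r3:Mul1
cycle 9: CDB Add2=5 // r0:-11,r1:5,r2:Add3,r3:Mul1
cycle 10: - // r0:-11,r1:5,r2:Add3,r3:Mul1
cycle 11: CDB Add3=1 // r0:-11,r1:5,r2:1,r3:Mul1
cycle 12: CDB Mul2=84 // r0:-11,r1:5,r2:1,r3:Mul1
cycle 13: CDB Mul1=30 // r0:-11,r1:5,r2:1,r3:30

STATUS = VALUE 30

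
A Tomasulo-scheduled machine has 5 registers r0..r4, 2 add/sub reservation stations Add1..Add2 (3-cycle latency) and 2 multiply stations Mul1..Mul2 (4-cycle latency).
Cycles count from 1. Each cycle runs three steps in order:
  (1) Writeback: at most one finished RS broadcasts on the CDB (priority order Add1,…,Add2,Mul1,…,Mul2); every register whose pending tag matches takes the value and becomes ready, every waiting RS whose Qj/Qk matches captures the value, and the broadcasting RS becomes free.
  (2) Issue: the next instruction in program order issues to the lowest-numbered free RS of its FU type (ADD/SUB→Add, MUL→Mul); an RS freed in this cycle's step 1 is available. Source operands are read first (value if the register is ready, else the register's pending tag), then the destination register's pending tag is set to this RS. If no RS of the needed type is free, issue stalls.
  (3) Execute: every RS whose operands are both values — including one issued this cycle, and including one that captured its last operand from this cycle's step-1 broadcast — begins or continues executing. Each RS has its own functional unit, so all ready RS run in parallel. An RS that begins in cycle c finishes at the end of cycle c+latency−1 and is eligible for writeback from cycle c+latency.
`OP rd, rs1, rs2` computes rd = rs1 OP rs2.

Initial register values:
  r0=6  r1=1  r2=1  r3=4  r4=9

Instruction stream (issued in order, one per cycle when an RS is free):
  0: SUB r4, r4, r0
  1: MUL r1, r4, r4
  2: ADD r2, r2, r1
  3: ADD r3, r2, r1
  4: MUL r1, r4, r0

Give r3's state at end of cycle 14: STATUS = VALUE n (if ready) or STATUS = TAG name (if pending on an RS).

STATUS = VALUE 19

c1: issue SUB r4<-Add1 | r0:6,r1:1,r2:1,r3:4,r4:Add1
c2: issue MUL r1<-Mul1 | r0:6,r1:Mul1,r2:1,r3:4,r4:Add1
c3: issue ADD r2<-Add2 | r0:6,r1:Mul1,r2:Add2,r3:4,r4:Add1
c4: CDB Add1=3; issue ADD r3<-Add1 | r0:6,r1:Mul1,r2:Add2,r3:Add1,r4:3
c5: issue MUL r1<-Mul2 | r0:6,r1:Mul2,r2:Add2,r3:Add1,r4:3
c6: - | r0:6,r1:Mul2,r2:Add2,r3:Add1,r4:3
c7: - | r0:6,r1:Mul2,r2:Add2,r3:Add1,r4:3
c8: CDB Mul1=9 | r0:6,r1:Mul2,r2:Add2,r3:Add1,r4:3
c9: CDB Mul2=18 | r0:6,r1:18,r2:Add2,r3:Add1,r4:3
c10: - | r0:6,r1:18,r2:Add2,r3:Add1,r4:3
c11: CDB Add2=10 | r0:6,r1:18,r2:10,r3:Add1,r4:3
c12: - | r0:6,r1:18,r2:10,r3:Add1,r4:3
c13: - | r0:6,r1:18,r2:10,r3:Add1,r4:3
c14: CDB Add1=19 | r0:6,r1:18,r2:10,r3:19,r4:3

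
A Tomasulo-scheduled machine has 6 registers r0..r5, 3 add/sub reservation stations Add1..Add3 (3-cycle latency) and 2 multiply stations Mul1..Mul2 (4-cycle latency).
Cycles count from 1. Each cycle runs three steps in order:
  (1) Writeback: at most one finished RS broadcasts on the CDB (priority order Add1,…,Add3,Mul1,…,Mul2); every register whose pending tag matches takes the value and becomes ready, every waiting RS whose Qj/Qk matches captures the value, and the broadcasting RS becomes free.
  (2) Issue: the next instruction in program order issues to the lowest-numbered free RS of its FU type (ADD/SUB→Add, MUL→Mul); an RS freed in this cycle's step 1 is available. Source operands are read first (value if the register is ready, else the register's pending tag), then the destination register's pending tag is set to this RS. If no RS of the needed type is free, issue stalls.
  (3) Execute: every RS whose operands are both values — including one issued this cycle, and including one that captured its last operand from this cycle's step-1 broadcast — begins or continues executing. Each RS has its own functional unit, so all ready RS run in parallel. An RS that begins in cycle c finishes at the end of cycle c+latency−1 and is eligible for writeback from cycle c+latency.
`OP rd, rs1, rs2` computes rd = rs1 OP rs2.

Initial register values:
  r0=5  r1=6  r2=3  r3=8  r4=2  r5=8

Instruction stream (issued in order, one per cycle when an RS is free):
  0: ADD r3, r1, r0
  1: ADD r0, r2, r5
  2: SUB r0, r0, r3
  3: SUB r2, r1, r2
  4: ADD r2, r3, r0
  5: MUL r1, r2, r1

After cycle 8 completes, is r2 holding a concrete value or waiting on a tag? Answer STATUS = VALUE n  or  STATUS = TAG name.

STATUS = TAG Add2

c1: issue ADD r3<-Add1 | r0:5,r1:6,r2:3,r3:Add1,r4:2,r5:8
c2: issue ADD r0<-Add2 | r0:Add2,r1:6,r2:3,r3:Add1,r4:2,r5:8
c3: issue SUB r0<-Add3 | r0:Add3,r1:6,r2:3,r3:Add1,r4:2,r5:8
c4: CDB Add1=11; issue SUB r2<-Add1 | r0:Add3,r1:6,r2:Add1,r3:11,r4:2,r5:8
c5: CDB Add2=11; issue ADD r2<-Add2 | r0:Add3,r1:6,r2:Add2,r3:11,r4:2,r5:8
c6: issue MUL r1<-Mul1 | r0:Add3,r1:Mul1,r2:Add2,r3:11,r4:2,r5:8
c7: CDB Add1=3 | r0:Add3,r1:Mul1,r2:Add2,r3:11,r4:2,r5:8
c8: CDB Add3=0 | r0:0,r1:Mul1,r2:Add2,r3:11,r4:2,r5:8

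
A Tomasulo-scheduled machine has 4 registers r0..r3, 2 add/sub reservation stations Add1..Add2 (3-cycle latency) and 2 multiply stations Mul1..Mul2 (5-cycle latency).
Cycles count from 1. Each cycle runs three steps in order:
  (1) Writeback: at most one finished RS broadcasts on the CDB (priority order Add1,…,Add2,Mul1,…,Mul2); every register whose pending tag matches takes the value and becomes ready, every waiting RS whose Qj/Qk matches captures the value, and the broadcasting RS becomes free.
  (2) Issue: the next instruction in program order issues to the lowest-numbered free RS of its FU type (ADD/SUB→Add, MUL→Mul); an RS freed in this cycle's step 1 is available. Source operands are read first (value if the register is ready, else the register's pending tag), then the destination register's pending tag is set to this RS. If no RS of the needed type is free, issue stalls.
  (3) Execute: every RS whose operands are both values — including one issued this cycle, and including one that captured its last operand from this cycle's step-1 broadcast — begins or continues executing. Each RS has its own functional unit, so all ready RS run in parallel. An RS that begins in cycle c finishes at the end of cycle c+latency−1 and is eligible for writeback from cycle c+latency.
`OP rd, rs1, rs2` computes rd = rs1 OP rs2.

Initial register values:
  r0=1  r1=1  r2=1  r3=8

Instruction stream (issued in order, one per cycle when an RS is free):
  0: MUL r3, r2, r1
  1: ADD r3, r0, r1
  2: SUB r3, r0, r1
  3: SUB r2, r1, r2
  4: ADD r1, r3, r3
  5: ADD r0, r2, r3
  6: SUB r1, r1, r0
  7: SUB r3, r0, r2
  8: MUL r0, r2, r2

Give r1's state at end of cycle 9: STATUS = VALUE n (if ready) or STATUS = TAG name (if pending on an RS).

STATUS = TAG Add2

c1: issue MUL r3<-Mul1 | r0:1,r1:1,r2:1,r3:Mul1
c2: issue ADD r3<-Add1 | r0:1,r1:1,r2:1,r3:Add1
c3: issue SUB r3<-Add2 | r0:1,r1:1,r2:1,r3:Add2
c4: stall | r0:1,r1:1,r2:1,r3:Add2
c5: CDB Add1=2; issue SUB r2<-Add1 | r0:1,r1:1,r2:Add1,r3:Add2
c6: CDB Add2=0; issue ADD r1<-Add2 | r0:1,r1:Add2,r2:Add1,r3:0
c7: CDB Mul1=1; stall | r0:1,r1:Add2,r2:Add1,r3:0
c8: CDB Add1=0; issue ADD r0<-Add1 | r0:Add1,r1:Add2,r2:0,r3:0
c9: CDB Add2=0; issue SUB r1<-Add2 | r0:Add1,r1:Add2,r2:0,r3:0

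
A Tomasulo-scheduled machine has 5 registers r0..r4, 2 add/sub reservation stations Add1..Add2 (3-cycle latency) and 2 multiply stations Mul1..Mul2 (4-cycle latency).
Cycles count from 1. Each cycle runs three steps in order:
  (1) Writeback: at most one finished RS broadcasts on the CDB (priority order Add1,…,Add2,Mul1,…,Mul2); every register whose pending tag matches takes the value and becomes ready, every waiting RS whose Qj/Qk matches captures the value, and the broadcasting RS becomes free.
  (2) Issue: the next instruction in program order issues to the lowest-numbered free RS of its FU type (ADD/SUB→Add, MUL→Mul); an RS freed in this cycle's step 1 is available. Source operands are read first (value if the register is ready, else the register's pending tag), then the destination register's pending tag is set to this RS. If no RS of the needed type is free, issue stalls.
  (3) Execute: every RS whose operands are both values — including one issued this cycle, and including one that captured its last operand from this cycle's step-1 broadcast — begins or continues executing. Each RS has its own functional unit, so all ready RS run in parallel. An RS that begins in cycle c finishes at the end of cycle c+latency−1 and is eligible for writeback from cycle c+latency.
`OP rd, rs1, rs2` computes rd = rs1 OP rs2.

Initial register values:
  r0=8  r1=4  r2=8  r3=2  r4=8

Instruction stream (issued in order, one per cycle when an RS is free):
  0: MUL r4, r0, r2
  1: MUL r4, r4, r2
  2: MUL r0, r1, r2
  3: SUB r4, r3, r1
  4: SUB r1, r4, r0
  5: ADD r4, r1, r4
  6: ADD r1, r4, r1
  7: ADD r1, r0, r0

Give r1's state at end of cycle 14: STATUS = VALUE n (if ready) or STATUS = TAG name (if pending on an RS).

cycle 1: issue MUL r4<-Mul1 // r0:8,r1:4,r2:8,r3:2,r4:Mul1
cycle 2: issue MUL r4<-Mul2 // r0:8,r1:4,r2:8,r3:2,r4:Mul2
cycle 3: stall // r0:8,r1:4,r2:8,r3:2,r4:Mul2
cycle 4: stall // r0:8,r1:4,r2:8,r3:2,r4:Mul2
cycle 5: CDB Mul1=64; issue MUL r0<-Mul1 // r0:Mul1,r1:4,r2:8,r3:2,r4:Mul2
cycle 6: issue SUB r4<-Add1 // r0:Mul1,r1:4,r2:8,r3:2,r4:Add1
cycle 7: issue SUB r1<-Add2 // r0:Mul1,r1:Add2,r2:8,r3:2,r4:Add1
cycle 8: stall // r0:Mul1,r1:Add2,r2:8,r3:2,r4:Add1
cycle 9: CDB Add1=-2; issue ADD r4<-Add1 // r0:Mul1,r1:Add2,r2:8,r3:2,r4:Add1
cycle 10: CDB Mul1=32; stall // r0:32,r1:Add2,r2:8,r3:2,r4:Add1
cycle 11: CDB Mul2=512; stall // r0:32,r1:Add2,r2:8,r3:2,r4:Add1
cycle 12: stall // r0:32,r1:Add2,r2:8,r3:2,r4:Add1
cycle 13: CDB Add2=-34; issue ADD r1<-Add2 // r0:32,r1:Add2,r2:8,r3:2,r4:Add1
cycle 14: stall // r0:32,r1:Add2,r2:8,r3:2,r4:Add1

STATUS = TAG Add2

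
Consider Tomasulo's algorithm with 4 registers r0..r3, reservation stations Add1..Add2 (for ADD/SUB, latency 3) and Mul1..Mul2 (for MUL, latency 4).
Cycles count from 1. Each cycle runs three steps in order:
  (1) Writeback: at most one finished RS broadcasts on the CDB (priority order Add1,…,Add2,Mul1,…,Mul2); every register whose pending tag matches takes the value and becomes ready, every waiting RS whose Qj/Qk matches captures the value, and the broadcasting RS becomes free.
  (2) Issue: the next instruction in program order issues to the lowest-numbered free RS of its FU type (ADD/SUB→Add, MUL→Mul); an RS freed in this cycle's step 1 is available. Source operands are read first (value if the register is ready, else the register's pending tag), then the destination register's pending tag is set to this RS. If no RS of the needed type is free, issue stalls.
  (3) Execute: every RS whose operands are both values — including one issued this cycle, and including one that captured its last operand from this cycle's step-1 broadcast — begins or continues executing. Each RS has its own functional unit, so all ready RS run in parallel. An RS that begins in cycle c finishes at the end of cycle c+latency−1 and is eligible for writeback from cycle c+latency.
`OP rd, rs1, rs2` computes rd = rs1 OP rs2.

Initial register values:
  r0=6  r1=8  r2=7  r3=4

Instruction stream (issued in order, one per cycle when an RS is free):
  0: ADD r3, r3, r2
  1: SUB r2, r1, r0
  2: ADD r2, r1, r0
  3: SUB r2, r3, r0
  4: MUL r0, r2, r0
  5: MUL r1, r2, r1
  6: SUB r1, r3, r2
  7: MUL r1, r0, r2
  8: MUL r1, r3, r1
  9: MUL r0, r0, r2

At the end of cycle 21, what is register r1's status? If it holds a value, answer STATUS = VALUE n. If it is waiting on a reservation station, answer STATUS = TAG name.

STATUS = VALUE 1650

cycle 1: issue ADD r3<-Add1 // r0:6,r1:8,r2:7,r3:Add1
cycle 2: issue SUB r2<-Add2 // r0:6,r1:8,r2:Add2,r3:Add1
cycle 3: stall // r0:6,r1:8,r2:Add2,r3:Add1
cycle 4: CDB Add1=11; issue ADD r2<-Add1 // r0:6,r1:8,r2:Add1,r3:11
cycle 5: CDB Add2=2; issue SUB r2<-Add2 // r0:6,r1:8,r2:Add2,r3:11
cycle 6: issue MUL r0<-Mul1 // r0:Mul1,r1:8,r2:Add2,r3:11
cycle 7: CDB Add1=14; issue MUL r1<-Mul2 // r0:Mul1,r1:Mul2,r2:Add2,r3:11
cycle 8: CDB Add2=5; issue SUB r1<-Add1 // r0:Mul1,r1:Add1,r2:5,r3:11
cycle 9: stall // r0:Mul1,r1:Add1,r2:5,r3:11
cycle 10: stall // r0:Mul1,r1:Add1,r2:5,r3:11
cycle 11: CDB Add1=6; stall // r0:Mul1,r1:6,r2:5,r3:11
cycle 12: CDB Mul1=30; issue MUL r1<-Mul1 // r0:30,r1:Mul1,r2:5,r3:11
cycle 13: CDB Mul2=40; issue MUL r1<-Mul2 // r0:30,r1:Mul2,r2:5,r3:11
cycle 14: stall // r0:30,r1:Mul2,r2:5,r3:11
cycle 15: stall // r0:30,r1:Mul2,r2:5,r3:11
cycle 16: CDB Mul1=150; issue MUL r0<-Mul1 // r0:Mul1,r1:Mul2,r2:5,r3:11
cycle 17: - // r0:Mul1,r1:Mul2,r2:5,r3:11
cycle 18: - // r0:Mul1,r1:Mul2,r2:5,r3:11
cycle 19: - // r0:Mul1,r1:Mul2,r2:5,r3:11
cycle 20: CDB Mul1=150 // r0:150,r1:Mul2,r2:5,r3:11
cycle 21: CDB Mul2=1650 // r0:150,r1:1650,r2:5,r3:11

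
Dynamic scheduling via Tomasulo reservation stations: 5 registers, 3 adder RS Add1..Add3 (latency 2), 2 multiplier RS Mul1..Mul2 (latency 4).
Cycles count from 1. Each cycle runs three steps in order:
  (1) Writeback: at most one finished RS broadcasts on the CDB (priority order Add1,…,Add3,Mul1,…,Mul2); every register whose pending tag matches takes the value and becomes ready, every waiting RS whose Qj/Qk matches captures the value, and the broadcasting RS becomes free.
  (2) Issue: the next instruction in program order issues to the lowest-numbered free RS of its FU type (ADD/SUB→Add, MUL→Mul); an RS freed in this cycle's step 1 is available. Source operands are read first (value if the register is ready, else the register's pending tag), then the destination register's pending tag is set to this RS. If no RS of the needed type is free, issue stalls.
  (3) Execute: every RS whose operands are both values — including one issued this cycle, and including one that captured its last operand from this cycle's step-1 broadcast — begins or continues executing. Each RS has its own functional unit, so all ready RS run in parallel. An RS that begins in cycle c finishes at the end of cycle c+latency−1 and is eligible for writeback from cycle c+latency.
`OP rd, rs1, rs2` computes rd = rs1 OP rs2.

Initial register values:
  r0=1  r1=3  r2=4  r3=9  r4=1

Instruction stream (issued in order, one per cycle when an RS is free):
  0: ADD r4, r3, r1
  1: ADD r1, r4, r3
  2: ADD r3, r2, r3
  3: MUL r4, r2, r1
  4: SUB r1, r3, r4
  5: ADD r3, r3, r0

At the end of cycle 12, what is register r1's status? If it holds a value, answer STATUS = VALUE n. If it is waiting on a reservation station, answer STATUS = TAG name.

STATUS = VALUE -71

c1: issue ADD r4<-Add1 | r0:1,r1:3,r2:4,r3:9,r4:Add1
c2: issue ADD r1<-Add2 | r0:1,r1:Add2,r2:4,r3:9,r4:Add1
c3: CDB Add1=12; issue ADD r3<-Add1 | r0:1,r1:Add2,r2:4,r3:Add1,r4:12
c4: issue MUL r4<-Mul1 | r0:1,r1:Add2,r2:4,r3:Add1,r4:Mul1
c5: CDB Add1=13; issue SUB r1<-Add1 | r0:1,r1:Add1,r2:4,r3:13,r4:Mul1
c6: CDB Add2=21; issue ADD r3<-Add2 | r0:1,r1:Add1,r2:4,r3:Add2,r4:Mul1
c7: - | r0:1,r1:Add1,r2:4,r3:Add2,r4:Mul1
c8: CDB Add2=14 | r0:1,r1:Add1,r2:4,r3:14,r4:Mul1
c9: - | r0:1,r1:Add1,r2:4,r3:14,r4:Mul1
c10: CDB Mul1=84 | r0:1,r1:Add1,r2:4,r3:14,r4:84
c11: - | r0:1,r1:Add1,r2:4,r3:14,r4:84
c12: CDB Add1=-71 | r0:1,r1:-71,r2:4,r3:14,r4:84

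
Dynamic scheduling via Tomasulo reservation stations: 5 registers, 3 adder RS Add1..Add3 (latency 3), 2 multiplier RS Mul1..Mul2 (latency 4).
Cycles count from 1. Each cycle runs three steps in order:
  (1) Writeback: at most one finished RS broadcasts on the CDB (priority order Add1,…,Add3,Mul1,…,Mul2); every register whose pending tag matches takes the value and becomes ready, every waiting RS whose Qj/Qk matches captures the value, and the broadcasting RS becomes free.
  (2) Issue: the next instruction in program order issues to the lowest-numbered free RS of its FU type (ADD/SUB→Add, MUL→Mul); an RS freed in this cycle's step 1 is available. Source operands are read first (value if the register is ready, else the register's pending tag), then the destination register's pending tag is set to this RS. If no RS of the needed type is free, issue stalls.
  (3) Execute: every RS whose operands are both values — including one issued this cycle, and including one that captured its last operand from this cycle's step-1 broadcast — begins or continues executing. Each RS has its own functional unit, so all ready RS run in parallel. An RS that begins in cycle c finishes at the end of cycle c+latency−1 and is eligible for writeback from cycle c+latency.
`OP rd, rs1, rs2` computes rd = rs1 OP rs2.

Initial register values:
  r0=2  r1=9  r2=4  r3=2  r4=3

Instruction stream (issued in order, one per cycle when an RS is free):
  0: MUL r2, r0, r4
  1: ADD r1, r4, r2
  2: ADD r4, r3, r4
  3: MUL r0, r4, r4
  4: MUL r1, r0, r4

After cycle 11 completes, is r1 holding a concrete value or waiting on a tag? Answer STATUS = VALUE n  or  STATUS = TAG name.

c1: issue MUL r2<-Mul1 | r0:2,r1:9,r2:Mul1,r3:2,r4:3
c2: issue ADD r1<-Add1 | r0:2,r1:Add1,r2:Mul1,r3:2,r4:3
c3: issue ADD r4<-Add2 | r0:2,r1:Add1,r2:Mul1,r3:2,r4:Add2
c4: issue MUL r0<-Mul2 | r0:Mul2,r1:Add1,r2:Mul1,r3:2,r4:Add2
c5: CDB Mul1=6; issue MUL r1<-Mul1 | r0:Mul2,r1:Mul1,r2:6,r3:2,r4:Add2
c6: CDB Add2=5 | r0:Mul2,r1:Mul1,r2:6,r3:2,r4:5
c7: - | r0:Mul2,r1:Mul1,r2:6,r3:2,r4:5
c8: CDB Add1=9 | r0:Mul2,r1:Mul1,r2:6,r3:2,r4:5
c9: - | r0:Mul2,r1:Mul1,r2:6,r3:2,r4:5
c10: CDB Mul2=25 | r0:25,r1:Mul1,r2:6,r3:2,r4:5
c11: - | r0:25,r1:Mul1,r2:6,r3:2,r4:5

STATUS = TAG Mul1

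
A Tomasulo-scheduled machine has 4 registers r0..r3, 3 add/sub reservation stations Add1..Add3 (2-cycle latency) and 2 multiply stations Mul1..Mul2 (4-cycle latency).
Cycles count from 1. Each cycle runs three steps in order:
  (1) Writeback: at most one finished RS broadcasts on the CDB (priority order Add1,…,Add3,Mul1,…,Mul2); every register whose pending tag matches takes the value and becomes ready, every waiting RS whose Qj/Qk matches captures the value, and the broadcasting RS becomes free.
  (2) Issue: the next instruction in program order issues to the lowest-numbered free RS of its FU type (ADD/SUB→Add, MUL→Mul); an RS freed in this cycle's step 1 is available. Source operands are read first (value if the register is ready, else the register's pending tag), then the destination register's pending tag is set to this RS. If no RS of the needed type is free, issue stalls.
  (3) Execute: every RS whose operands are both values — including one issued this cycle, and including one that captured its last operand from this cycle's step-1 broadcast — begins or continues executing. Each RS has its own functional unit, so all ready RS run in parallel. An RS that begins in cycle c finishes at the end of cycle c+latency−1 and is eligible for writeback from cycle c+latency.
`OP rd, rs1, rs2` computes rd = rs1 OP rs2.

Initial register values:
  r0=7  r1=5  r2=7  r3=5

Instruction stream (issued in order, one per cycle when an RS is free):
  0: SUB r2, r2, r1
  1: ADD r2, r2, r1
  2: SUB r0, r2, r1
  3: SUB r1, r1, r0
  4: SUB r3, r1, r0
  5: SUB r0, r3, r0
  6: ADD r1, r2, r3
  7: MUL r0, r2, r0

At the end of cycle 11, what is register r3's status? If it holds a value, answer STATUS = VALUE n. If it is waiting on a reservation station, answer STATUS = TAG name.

STATUS = VALUE 1

cycle 1: issue SUB r2<-Add1 // r0:7,r1:5,r2:Add1,r3:5
cycle 2: issue ADD r2<-Add2 // r0:7,r1:5,r2:Add2,r3:5
cycle 3: CDB Add1=2; issue SUB r0<-Add1 // r0:Add1,r1:5,r2:Add2,r3:5
cycle 4: issue SUB r1<-Add3 // r0:Add1,r1:Add3,r2:Add2,r3:5
cycle 5: CDB Add2=7; issue SUB r3<-Add2 // r0:Add1,r1:Add3,r2:7,r3:Add2
cycle 6: stall // r0:Add1,r1:Add3,r2:7,r3:Add2
cycle 7: CDB Add1=2; issue SUB r0<-Add1 // r0:Add1,r1:Add3,r2:7,r3:Add2
cycle 8: stall // r0:Add1,r1:Add3,r2:7,r3:Add2
cycle 9: CDB Add3=3; issue ADD r1<-Add3 // r0:Add1,r1:Add3,r2:7,r3:Add2
cycle 10: issue MUL r0<-Mul1 // r0:Mul1,r1:Add3,r2:7,r3:Add2
cycle 11: CDB Add2=1 // r0:Mul1,r1:Add3,r2:7,r3:1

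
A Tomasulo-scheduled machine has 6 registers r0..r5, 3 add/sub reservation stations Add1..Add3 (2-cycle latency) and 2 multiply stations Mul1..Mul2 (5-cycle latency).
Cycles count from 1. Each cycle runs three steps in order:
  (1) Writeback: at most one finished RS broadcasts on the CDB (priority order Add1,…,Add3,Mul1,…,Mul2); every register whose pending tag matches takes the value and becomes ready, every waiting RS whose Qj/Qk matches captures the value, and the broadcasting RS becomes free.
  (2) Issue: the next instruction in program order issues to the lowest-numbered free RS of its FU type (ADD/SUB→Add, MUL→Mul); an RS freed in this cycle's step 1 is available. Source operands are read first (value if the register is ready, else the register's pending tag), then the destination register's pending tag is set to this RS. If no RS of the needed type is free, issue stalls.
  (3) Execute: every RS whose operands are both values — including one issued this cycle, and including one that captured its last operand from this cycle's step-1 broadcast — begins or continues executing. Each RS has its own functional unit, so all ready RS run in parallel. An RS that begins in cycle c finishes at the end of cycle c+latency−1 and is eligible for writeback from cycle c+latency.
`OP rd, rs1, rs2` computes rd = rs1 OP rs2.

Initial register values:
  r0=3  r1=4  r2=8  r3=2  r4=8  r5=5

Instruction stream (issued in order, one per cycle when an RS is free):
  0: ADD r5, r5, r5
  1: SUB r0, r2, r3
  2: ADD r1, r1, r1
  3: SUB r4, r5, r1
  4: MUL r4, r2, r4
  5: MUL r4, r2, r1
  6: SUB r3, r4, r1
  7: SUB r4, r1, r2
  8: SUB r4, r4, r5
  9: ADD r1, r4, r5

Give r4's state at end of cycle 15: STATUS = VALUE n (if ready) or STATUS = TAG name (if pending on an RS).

c1: issue ADD r5<-Add1 | r0:3,r1:4,r2:8,r3:2,r4:8,r5:Add1
c2: issue SUB r0<-Add2 | r0:Add2,r1:4,r2:8,r3:2,r4:8,r5:Add1
c3: CDB Add1=10; issue ADD r1<-Add1 | r0:Add2,r1:Add1,r2:8,r3:2,r4:8,r5:10
c4: CDB Add2=6; issue SUB r4<-Add2 | r0:6,r1:Add1,r2:8,r3:2,r4:Add2,r5:10
c5: CDB Add1=8; issue MUL r4<-Mul1 | r0:6,r1:8,r2:8,r3:2,r4:Mul1,r5:10
c6: issue MUL r4<-Mul2 | r0:6,r1:8,r2:8,r3:2,r4:Mul2,r5:10
c7: CDB Add2=2; issue SUB r3<-Add1 | r0:6,r1:8,r2:8,r3:Add1,r4:Mul2,r5:10
c8: issue SUB r4<-Add2 | r0:6,r1:8,r2:8,r3:Add1,r4:Add2,r5:10
c9: issue SUB r4<-Add3 | r0:6,r1:8,r2:8,r3:Add1,r4:Add3,r5:10
c10: CDB Add2=0; issue ADD r1<-Add2 | r0:6,r1:Add2,r2:8,r3:Add1,r4:Add3,r5:10
c11: CDB Mul2=64 | r0:6,r1:Add2,r2:8,r3:Add1,r4:Add3,r5:10
c12: CDB Add3=-10 | r0:6,r1:Add2,r2:8,r3:Add1,r4:-10,r5:10
c13: CDB Add1=56 | r0:6,r1:Add2,r2:8,r3:56,r4:-10,r5:10
c14: CDB Add2=0 | r0:6,r1:0,r2:8,r3:56,r4:-10,r5:10
c15: CDB Mul1=16 | r0:6,r1:0,r2:8,r3:56,r4:-10,r5:10

STATUS = VALUE -10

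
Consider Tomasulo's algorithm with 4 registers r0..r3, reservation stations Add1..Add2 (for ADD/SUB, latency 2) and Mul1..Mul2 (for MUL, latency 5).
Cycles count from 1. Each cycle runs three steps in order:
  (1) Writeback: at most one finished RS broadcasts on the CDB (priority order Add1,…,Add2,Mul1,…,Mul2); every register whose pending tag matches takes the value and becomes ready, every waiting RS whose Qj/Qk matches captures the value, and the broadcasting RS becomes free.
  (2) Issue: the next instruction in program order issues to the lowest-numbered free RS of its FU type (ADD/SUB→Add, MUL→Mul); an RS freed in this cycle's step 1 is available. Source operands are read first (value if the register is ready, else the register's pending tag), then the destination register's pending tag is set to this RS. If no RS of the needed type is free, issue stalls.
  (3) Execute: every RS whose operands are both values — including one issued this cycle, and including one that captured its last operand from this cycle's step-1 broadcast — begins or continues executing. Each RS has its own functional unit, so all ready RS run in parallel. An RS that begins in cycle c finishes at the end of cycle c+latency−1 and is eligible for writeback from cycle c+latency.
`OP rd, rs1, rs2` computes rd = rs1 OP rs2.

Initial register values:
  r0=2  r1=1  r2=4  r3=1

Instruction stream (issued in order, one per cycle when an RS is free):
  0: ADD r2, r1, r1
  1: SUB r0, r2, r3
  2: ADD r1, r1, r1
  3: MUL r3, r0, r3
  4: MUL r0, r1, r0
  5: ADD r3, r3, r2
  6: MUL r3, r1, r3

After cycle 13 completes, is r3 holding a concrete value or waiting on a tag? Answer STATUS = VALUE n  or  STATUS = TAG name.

c1: issue ADD r2<-Add1 | r0:2,r1:1,r2:Add1,r3:1
c2: issue SUB r0<-Add2 | r0:Add2,r1:1,r2:Add1,r3:1
c3: CDB Add1=2; issue ADD r1<-Add1 | r0:Add2,r1:Add1,r2:2,r3:1
c4: issue MUL r3<-Mul1 | r0:Add2,r1:Add1,r2:2,r3:Mul1
c5: CDB Add1=2; issue MUL r0<-Mul2 | r0:Mul2,r1:2,r2:2,r3:Mul1
c6: CDB Add2=1; issue ADD r3<-Add1 | r0:Mul2,r1:2,r2:2,r3:Add1
c7: stall | r0:Mul2,r1:2,r2:2,r3:Add1
c8: stall | r0:Mul2,r1:2,r2:2,r3:Add1
c9: stall | r0:Mul2,r1:2,r2:2,r3:Add1
c10: stall | r0:Mul2,r1:2,r2:2,r3:Add1
c11: CDB Mul1=1; issue MUL r3<-Mul1 | r0:Mul2,r1:2,r2:2,r3:Mul1
c12: CDB Mul2=2 | r0:2,r1:2,r2:2,r3:Mul1
c13: CDB Add1=3 | r0:2,r1:2,r2:2,r3:Mul1

STATUS = TAG Mul1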